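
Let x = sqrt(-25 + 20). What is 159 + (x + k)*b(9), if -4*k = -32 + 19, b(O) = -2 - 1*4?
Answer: 279/2 - 6*I*sqrt(5) ≈ 139.5 - 13.416*I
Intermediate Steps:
b(O) = -6 (b(O) = -2 - 4 = -6)
x = I*sqrt(5) (x = sqrt(-5) = I*sqrt(5) ≈ 2.2361*I)
k = 13/4 (k = -(-32 + 19)/4 = -1/4*(-13) = 13/4 ≈ 3.2500)
159 + (x + k)*b(9) = 159 + (I*sqrt(5) + 13/4)*(-6) = 159 + (13/4 + I*sqrt(5))*(-6) = 159 + (-39/2 - 6*I*sqrt(5)) = 279/2 - 6*I*sqrt(5)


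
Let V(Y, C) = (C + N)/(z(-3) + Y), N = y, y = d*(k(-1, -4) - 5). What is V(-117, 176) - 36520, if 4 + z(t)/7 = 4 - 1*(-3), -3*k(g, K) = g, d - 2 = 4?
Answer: -876517/24 ≈ -36522.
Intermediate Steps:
d = 6 (d = 2 + 4 = 6)
k(g, K) = -g/3
y = -28 (y = 6*(-⅓*(-1) - 5) = 6*(⅓ - 5) = 6*(-14/3) = -28)
N = -28
z(t) = 21 (z(t) = -28 + 7*(4 - 1*(-3)) = -28 + 7*(4 + 3) = -28 + 7*7 = -28 + 49 = 21)
V(Y, C) = (-28 + C)/(21 + Y) (V(Y, C) = (C - 28)/(21 + Y) = (-28 + C)/(21 + Y))
V(-117, 176) - 36520 = (-28 + 176)/(21 - 117) - 36520 = 148/(-96) - 36520 = -1/96*148 - 36520 = -37/24 - 36520 = -876517/24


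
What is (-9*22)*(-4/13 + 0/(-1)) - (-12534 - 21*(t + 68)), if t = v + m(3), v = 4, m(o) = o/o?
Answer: 183663/13 ≈ 14128.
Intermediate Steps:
m(o) = 1
t = 5 (t = 4 + 1 = 5)
(-9*22)*(-4/13 + 0/(-1)) - (-12534 - 21*(t + 68)) = (-9*22)*(-4/13 + 0/(-1)) - (-12534 - 21*(5 + 68)) = -198*(-4*1/13 + 0*(-1)) - (-12534 - 21*73) = -198*(-4/13 + 0) - (-12534 - 1*1533) = -198*(-4/13) - (-12534 - 1533) = 792/13 - 1*(-14067) = 792/13 + 14067 = 183663/13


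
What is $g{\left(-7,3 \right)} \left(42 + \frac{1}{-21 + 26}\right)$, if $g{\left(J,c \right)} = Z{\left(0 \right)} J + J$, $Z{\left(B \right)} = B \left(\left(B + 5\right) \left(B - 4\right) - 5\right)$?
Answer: $- \frac{1477}{5} \approx -295.4$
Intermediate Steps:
$Z{\left(B \right)} = B \left(-5 + \left(-4 + B\right) \left(5 + B\right)\right)$ ($Z{\left(B \right)} = B \left(\left(5 + B\right) \left(-4 + B\right) - 5\right) = B \left(\left(-4 + B\right) \left(5 + B\right) - 5\right) = B \left(-5 + \left(-4 + B\right) \left(5 + B\right)\right)$)
$g{\left(J,c \right)} = J$ ($g{\left(J,c \right)} = 0 \left(-25 + 0 + 0^{2}\right) J + J = 0 \left(-25 + 0 + 0\right) J + J = 0 \left(-25\right) J + J = 0 J + J = 0 + J = J$)
$g{\left(-7,3 \right)} \left(42 + \frac{1}{-21 + 26}\right) = - 7 \left(42 + \frac{1}{-21 + 26}\right) = - 7 \left(42 + \frac{1}{5}\right) = \left(-7\right) \frac{211}{5} = - \frac{1477}{5}$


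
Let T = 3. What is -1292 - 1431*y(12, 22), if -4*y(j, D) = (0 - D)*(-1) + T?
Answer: 30607/4 ≈ 7651.8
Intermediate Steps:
y(j, D) = -¾ - D/4 (y(j, D) = -((0 - D)*(-1) + 3)/4 = -(-D*(-1) + 3)/4 = -(D + 3)/4 = -(3 + D)/4 = -¾ - D/4)
-1292 - 1431*y(12, 22) = -1292 - 1431*(-¾ - ¼*22) = -1292 - 1431*(-¾ - 11/2) = -1292 - 1431*(-25/4) = -1292 + 35775/4 = 30607/4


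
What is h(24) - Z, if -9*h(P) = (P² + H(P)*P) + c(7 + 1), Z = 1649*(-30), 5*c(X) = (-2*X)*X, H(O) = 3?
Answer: 2223038/45 ≈ 49401.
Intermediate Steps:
c(X) = -2*X²/5 (c(X) = ((-2*X)*X)/5 = (-2*X²)/5 = -2*X²/5)
Z = -49470
h(P) = 128/45 - P/3 - P²/9 (h(P) = -((P² + 3*P) - 2*(7 + 1)²/5)/9 = -((P² + 3*P) - ⅖*8²)/9 = -((P² + 3*P) - ⅖*64)/9 = -((P² + 3*P) - 128/5)/9 = -(-128/5 + P² + 3*P)/9 = 128/45 - P/3 - P²/9)
h(24) - Z = (128/45 - ⅓*24 - ⅑*24²) - 1*(-49470) = (128/45 - 8 - ⅑*576) + 49470 = (128/45 - 8 - 64) + 49470 = -3112/45 + 49470 = 2223038/45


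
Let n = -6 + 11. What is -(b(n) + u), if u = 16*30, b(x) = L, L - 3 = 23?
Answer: -506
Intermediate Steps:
n = 5
L = 26 (L = 3 + 23 = 26)
b(x) = 26
u = 480
-(b(n) + u) = -(26 + 480) = -1*506 = -506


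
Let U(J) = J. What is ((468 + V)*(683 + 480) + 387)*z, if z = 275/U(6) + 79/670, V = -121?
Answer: 18654722588/1005 ≈ 1.8562e+7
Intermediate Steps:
z = 46181/1005 (z = 275/6 + 79/670 = 46181/1005 ≈ 45.951)
((468 + V)*(683 + 480) + 387)*z = ((468 - 121)*(683 + 480) + 387)*(46181/1005) = (347*1163 + 387)*(46181/1005) = (403561 + 387)*(46181/1005) = 403948*(46181/1005) = 18654722588/1005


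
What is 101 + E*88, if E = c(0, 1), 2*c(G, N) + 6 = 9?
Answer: 233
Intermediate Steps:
c(G, N) = 3/2 (c(G, N) = -3 + (1/2)*9 = -3 + 9/2 = 3/2)
E = 3/2 ≈ 1.5000
101 + E*88 = 101 + (3/2)*88 = 101 + 132 = 233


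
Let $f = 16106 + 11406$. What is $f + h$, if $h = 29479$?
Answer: $56991$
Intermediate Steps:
$f = 27512$
$f + h = 27512 + 29479 = 56991$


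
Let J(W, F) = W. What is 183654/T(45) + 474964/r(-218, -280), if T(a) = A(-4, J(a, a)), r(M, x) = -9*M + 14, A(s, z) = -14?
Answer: -44531351/3458 ≈ -12878.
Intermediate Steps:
r(M, x) = 14 - 9*M
T(a) = -14
183654/T(45) + 474964/r(-218, -280) = 183654/(-14) + 474964/(14 - 9*(-218)) = 183654*(-1/14) + 474964/(14 + 1962) = -91827/7 + 474964/1976 = -91827/7 + 474964*(1/1976) = -91827/7 + 118741/494 = -44531351/3458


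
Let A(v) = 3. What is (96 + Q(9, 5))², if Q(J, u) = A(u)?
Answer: 9801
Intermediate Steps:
Q(J, u) = 3
(96 + Q(9, 5))² = (96 + 3)² = 99² = 9801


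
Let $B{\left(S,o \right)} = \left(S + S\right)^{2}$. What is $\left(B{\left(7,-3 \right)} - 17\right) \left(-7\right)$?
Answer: $-1253$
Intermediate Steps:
$B{\left(S,o \right)} = 4 S^{2}$ ($B{\left(S,o \right)} = \left(2 S\right)^{2} = 4 S^{2}$)
$\left(B{\left(7,-3 \right)} - 17\right) \left(-7\right) = \left(4 \cdot 7^{2} - 17\right) \left(-7\right) = \left(4 \cdot 49 - 17\right) \left(-7\right) = \left(196 - 17\right) \left(-7\right) = 179 \left(-7\right) = -1253$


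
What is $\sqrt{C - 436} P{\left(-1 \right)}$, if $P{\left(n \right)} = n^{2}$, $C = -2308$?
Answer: $14 i \sqrt{14} \approx 52.383 i$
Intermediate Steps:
$\sqrt{C - 436} P{\left(-1 \right)} = \sqrt{-2308 - 436} \left(-1\right)^{2} = \sqrt{-2744} \cdot 1 = 14 i \sqrt{14} \cdot 1 = 14 i \sqrt{14}$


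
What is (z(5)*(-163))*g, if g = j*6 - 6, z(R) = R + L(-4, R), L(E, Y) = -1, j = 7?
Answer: -23472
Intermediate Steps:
z(R) = -1 + R (z(R) = R - 1 = -1 + R)
g = 36 (g = 7*6 - 6 = 42 - 6 = 36)
(z(5)*(-163))*g = ((-1 + 5)*(-163))*36 = (4*(-163))*36 = -652*36 = -23472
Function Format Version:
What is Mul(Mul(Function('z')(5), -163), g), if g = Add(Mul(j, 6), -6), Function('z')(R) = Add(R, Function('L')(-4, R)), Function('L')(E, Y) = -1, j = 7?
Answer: -23472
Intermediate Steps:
Function('z')(R) = Add(-1, R) (Function('z')(R) = Add(R, -1) = Add(-1, R))
g = 36 (g = Add(Mul(7, 6), -6) = Add(42, -6) = 36)
Mul(Mul(Function('z')(5), -163), g) = Mul(Mul(Add(-1, 5), -163), 36) = Mul(Mul(4, -163), 36) = Mul(-652, 36) = -23472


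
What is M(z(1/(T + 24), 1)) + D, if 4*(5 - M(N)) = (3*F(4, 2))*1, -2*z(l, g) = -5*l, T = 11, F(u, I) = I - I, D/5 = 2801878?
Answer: 14009395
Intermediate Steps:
D = 14009390 (D = 5*2801878 = 14009390)
F(u, I) = 0
z(l, g) = 5*l/2 (z(l, g) = -(-5)*l/2 = 5*l/2)
M(N) = 5 (M(N) = 5 - 3*0/4 = 5 - 0 = 5 - 1/4*0 = 5 + 0 = 5)
M(z(1/(T + 24), 1)) + D = 5 + 14009390 = 14009395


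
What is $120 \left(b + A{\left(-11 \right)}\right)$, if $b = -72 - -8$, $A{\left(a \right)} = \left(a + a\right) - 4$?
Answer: $-10800$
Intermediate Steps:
$A{\left(a \right)} = -4 + 2 a$ ($A{\left(a \right)} = 2 a - 4 = -4 + 2 a$)
$b = -64$ ($b = -72 + 8 = -64$)
$120 \left(b + A{\left(-11 \right)}\right) = 120 \left(-64 + \left(-4 + 2 \left(-11\right)\right)\right) = 120 \left(-64 - 26\right) = 120 \left(-90\right) = -10800$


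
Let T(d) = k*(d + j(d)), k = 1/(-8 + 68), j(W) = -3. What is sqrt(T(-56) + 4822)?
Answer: 31*sqrt(4515)/30 ≈ 69.434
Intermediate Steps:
k = 1/60 ≈ 0.016667
T(d) = -1/20 + d/60 (T(d) = (d - 3)/60 = (-3 + d)/60 = -1/20 + d/60)
sqrt(T(-56) + 4822) = sqrt((-1/20 + (1/60)*(-56)) + 4822) = sqrt((-1/20 - 14/15) + 4822) = sqrt(-59/60 + 4822) = sqrt(289261/60) = 31*sqrt(4515)/30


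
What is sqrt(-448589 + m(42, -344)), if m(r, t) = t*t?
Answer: I*sqrt(330253) ≈ 574.68*I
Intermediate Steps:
m(r, t) = t**2
sqrt(-448589 + m(42, -344)) = sqrt(-448589 + (-344)**2) = sqrt(-448589 + 118336) = sqrt(-330253) = I*sqrt(330253)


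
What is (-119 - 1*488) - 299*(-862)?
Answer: 257131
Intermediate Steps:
(-119 - 1*488) - 299*(-862) = (-119 - 488) + 257738 = -607 + 257738 = 257131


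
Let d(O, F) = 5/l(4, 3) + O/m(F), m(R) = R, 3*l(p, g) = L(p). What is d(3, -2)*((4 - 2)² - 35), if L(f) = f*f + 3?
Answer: 837/38 ≈ 22.026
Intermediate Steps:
L(f) = 3 + f² (L(f) = f² + 3 = 3 + f²)
l(p, g) = 1 + p²/3 (l(p, g) = (3 + p²)/3 = 1 + p²/3)
d(O, F) = 15/19 + O/F (d(O, F) = 5/(1 + (⅓)*4²) + O/F = 5/(1 + (⅓)*16) + O/F = 5/(1 + 16/3) + O/F = 5/(19/3) + O/F = 5*(3/19) + O/F = 15/19 + O/F)
d(3, -2)*((4 - 2)² - 35) = (15/19 + 3/(-2))*((4 - 2)² - 35) = (15/19 + 3*(-½))*(2² - 35) = (15/19 - 3/2)*(4 - 35) = -27/38*(-31) = 837/38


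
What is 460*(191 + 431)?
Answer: 286120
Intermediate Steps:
460*(191 + 431) = 460*622 = 286120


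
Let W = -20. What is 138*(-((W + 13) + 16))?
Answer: -1242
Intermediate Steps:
138*(-((W + 13) + 16)) = 138*(-((-20 + 13) + 16)) = 138*(-(-7 + 16)) = 138*(-1*9) = 138*(-9) = -1242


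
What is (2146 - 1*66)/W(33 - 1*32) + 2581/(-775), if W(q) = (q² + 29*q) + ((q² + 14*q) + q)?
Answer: 746637/17825 ≈ 41.887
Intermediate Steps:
W(q) = 2*q² + 44*q (W(q) = (q² + 29*q) + (q² + 15*q) = 2*q² + 44*q)
(2146 - 1*66)/W(33 - 1*32) + 2581/(-775) = (2146 - 1*66)/((2*(33 - 1*32)*(22 + (33 - 1*32)))) + 2581/(-775) = (2146 - 66)/((2*(33 - 32)*(22 + (33 - 32)))) + 2581*(-1/775) = 2080/((2*1*(22 + 1))) - 2581/775 = 2080/((2*1*23)) - 2581/775 = 2080/46 - 2581/775 = 2080*(1/46) - 2581/775 = 1040/23 - 2581/775 = 746637/17825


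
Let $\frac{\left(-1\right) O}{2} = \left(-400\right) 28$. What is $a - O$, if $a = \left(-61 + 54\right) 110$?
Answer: $-23170$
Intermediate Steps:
$O = 22400$ ($O = - 2 \left(\left(-400\right) 28\right) = \left(-2\right) \left(-11200\right) = 22400$)
$a = -770$ ($a = \left(-7\right) 110 = -770$)
$a - O = -770 - 22400 = -23170$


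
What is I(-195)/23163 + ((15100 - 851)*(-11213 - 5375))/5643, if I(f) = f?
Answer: -165904959077/3960873 ≈ -41886.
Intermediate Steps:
I(-195)/23163 + ((15100 - 851)*(-11213 - 5375))/5643 = -195/23163 + ((15100 - 851)*(-11213 - 5375))/5643 = -195*1/23163 + (14249*(-16588))*(1/5643) = -65/7721 - 236362412*1/5643 = -65/7721 - 21487492/513 = -165904959077/3960873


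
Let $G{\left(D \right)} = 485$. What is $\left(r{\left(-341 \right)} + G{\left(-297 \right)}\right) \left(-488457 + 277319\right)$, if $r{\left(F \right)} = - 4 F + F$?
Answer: $-318396104$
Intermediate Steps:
$r{\left(F \right)} = - 3 F$
$\left(r{\left(-341 \right)} + G{\left(-297 \right)}\right) \left(-488457 + 277319\right) = \left(\left(-3\right) \left(-341\right) + 485\right) \left(-488457 + 277319\right) = \left(1023 + 485\right) \left(-211138\right) = 1508 \left(-211138\right) = -318396104$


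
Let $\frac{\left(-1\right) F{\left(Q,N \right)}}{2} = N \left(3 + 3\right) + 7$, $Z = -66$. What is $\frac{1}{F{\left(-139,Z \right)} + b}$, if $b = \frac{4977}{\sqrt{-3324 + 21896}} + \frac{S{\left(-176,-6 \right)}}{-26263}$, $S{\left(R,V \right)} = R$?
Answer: $\frac{52731348295960}{40934943658792491} - \frac{108979736702 \sqrt{4643}}{122804830976377473} \approx 0.0012277$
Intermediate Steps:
$F{\left(Q,N \right)} = -14 - 12 N$ ($F{\left(Q,N \right)} = - 2 \left(N \left(3 + 3\right) + 7\right) = - 2 \left(N 6 + 7\right) = - 2 \left(6 N + 7\right) = - 2 \left(7 + 6 N\right) = -14 - 12 N$)
$b = \frac{176}{26263} + \frac{4977 \sqrt{4643}}{9286}$ ($b = \frac{4977}{\sqrt{-3324 + 21896}} - \frac{176}{-26263} = \frac{4977}{\sqrt{18572}} - - \frac{176}{26263} = \frac{4977}{2 \sqrt{4643}} + \frac{176}{26263} = 4977 \frac{\sqrt{4643}}{9286} + \frac{176}{26263} = \frac{4977 \sqrt{4643}}{9286} + \frac{176}{26263} = \frac{176}{26263} + \frac{4977 \sqrt{4643}}{9286} \approx 36.527$)
$\frac{1}{F{\left(-139,Z \right)} + b} = \frac{1}{\left(-14 - -792\right) + \left(\frac{176}{26263} + \frac{4977 \sqrt{4643}}{9286}\right)} = \frac{1}{\left(-14 + 792\right) + \left(\frac{176}{26263} + \frac{4977 \sqrt{4643}}{9286}\right)} = \frac{1}{778 + \left(\frac{176}{26263} + \frac{4977 \sqrt{4643}}{9286}\right)} = \frac{1}{\frac{20432790}{26263} + \frac{4977 \sqrt{4643}}{9286}}$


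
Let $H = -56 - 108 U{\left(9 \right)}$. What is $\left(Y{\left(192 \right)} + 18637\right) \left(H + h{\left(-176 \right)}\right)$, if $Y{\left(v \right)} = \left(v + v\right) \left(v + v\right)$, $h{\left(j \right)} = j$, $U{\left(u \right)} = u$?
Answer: $-199975972$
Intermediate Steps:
$H = -1028$ ($H = -56 - 972 = -1028$)
$Y{\left(v \right)} = 4 v^{2}$ ($Y{\left(v \right)} = 2 v 2 v = 4 v^{2}$)
$\left(Y{\left(192 \right)} + 18637\right) \left(H + h{\left(-176 \right)}\right) = \left(4 \cdot 192^{2} + 18637\right) \left(-1028 - 176\right) = \left(4 \cdot 36864 + 18637\right) \left(-1204\right) = \left(147456 + 18637\right) \left(-1204\right) = 166093 \left(-1204\right) = -199975972$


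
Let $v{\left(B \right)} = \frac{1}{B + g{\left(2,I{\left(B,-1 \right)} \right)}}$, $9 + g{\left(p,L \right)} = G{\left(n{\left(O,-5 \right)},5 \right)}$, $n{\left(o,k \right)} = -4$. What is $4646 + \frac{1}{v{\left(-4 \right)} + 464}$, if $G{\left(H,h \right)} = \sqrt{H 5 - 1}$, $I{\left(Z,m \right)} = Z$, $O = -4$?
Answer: $\frac{189994434489}{40894177} + \frac{i \sqrt{21}}{40894177} \approx 4646.0 + 1.1206 \cdot 10^{-7} i$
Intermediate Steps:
$G{\left(H,h \right)} = \sqrt{-1 + 5 H}$ ($G{\left(H,h \right)} = \sqrt{5 H - 1} = \sqrt{-1 + 5 H}$)
$g{\left(p,L \right)} = -9 + i \sqrt{21}$ ($g{\left(p,L \right)} = -9 + \sqrt{-1 + 5 \left(-4\right)} = -9 + \sqrt{-1 - 20} = -9 + \sqrt{-21} = -9 + i \sqrt{21}$)
$v{\left(B \right)} = \frac{1}{-9 + B + i \sqrt{21}}$ ($v{\left(B \right)} = \frac{1}{B - \left(9 - i \sqrt{21}\right)} = \frac{1}{-9 + B + i \sqrt{21}}$)
$4646 + \frac{1}{v{\left(-4 \right)} + 464} = 4646 + \frac{1}{\frac{1}{-9 - 4 + i \sqrt{21}} + 464} = 4646 + \frac{1}{\frac{1}{-13 + i \sqrt{21}} + 464} = 4646 + \frac{1}{464 + \frac{1}{-13 + i \sqrt{21}}}$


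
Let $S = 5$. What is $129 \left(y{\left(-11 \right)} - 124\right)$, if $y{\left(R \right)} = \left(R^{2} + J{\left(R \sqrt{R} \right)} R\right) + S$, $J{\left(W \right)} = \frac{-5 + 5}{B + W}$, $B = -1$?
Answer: $258$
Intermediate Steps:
$J{\left(W \right)} = 0$ ($J{\left(W \right)} = \frac{-5 + 5}{-1 + W} = \frac{0}{-1 + W} = 0$)
$y{\left(R \right)} = 5 + R^{2}$ ($y{\left(R \right)} = \left(R^{2} + 0 R\right) + 5 = \left(R^{2} + 0\right) + 5 = R^{2} + 5 = 5 + R^{2}$)
$129 \left(y{\left(-11 \right)} - 124\right) = 129 \left(\left(5 + \left(-11\right)^{2}\right) - 124\right) = 129 \left(\left(5 + 121\right) - 124\right) = 129 \left(126 - 124\right) = 129 \cdot 2 = 258$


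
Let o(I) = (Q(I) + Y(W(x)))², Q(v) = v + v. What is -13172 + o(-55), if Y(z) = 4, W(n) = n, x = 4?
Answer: -1936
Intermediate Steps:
Q(v) = 2*v
o(I) = (4 + 2*I)² (o(I) = (2*I + 4)² = (4 + 2*I)²)
-13172 + o(-55) = -13172 + 4*(2 - 55)² = -13172 + 4*(-53)² = -13172 + 4*2809 = -13172 + 11236 = -1936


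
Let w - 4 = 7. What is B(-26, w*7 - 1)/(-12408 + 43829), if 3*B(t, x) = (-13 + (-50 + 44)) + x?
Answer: 19/31421 ≈ 0.00060469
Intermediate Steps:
w = 11 (w = 4 + 7 = 11)
B(t, x) = -19/3 + x/3 (B(t, x) = ((-13 + (-50 + 44)) + x)/3 = ((-13 - 6) + x)/3 = (-19 + x)/3 = -19/3 + x/3)
B(-26, w*7 - 1)/(-12408 + 43829) = (-19/3 + (11*7 - 1)/3)/(-12408 + 43829) = (-19/3 + (77 - 1)/3)/31421 = (-19/3 + (⅓)*76)*(1/31421) = (-19/3 + 76/3)*(1/31421) = 19*(1/31421) = 19/31421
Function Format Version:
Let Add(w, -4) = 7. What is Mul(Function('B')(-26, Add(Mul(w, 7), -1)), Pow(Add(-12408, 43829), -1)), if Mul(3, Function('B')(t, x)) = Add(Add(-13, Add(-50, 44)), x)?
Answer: Rational(19, 31421) ≈ 0.00060469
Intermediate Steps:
w = 11 (w = Add(4, 7) = 11)
Function('B')(t, x) = Add(Rational(-19, 3), Mul(Rational(1, 3), x)) (Function('B')(t, x) = Mul(Rational(1, 3), Add(Add(-13, Add(-50, 44)), x)) = Mul(Rational(1, 3), Add(Add(-13, -6), x)) = Mul(Rational(1, 3), Add(-19, x)) = Add(Rational(-19, 3), Mul(Rational(1, 3), x)))
Mul(Function('B')(-26, Add(Mul(w, 7), -1)), Pow(Add(-12408, 43829), -1)) = Mul(Add(Rational(-19, 3), Mul(Rational(1, 3), Add(Mul(11, 7), -1))), Pow(Add(-12408, 43829), -1)) = Mul(Add(Rational(-19, 3), Mul(Rational(1, 3), Add(77, -1))), Pow(31421, -1)) = Mul(Add(Rational(-19, 3), Mul(Rational(1, 3), 76)), Rational(1, 31421)) = Mul(Add(Rational(-19, 3), Rational(76, 3)), Rational(1, 31421)) = Mul(19, Rational(1, 31421)) = Rational(19, 31421)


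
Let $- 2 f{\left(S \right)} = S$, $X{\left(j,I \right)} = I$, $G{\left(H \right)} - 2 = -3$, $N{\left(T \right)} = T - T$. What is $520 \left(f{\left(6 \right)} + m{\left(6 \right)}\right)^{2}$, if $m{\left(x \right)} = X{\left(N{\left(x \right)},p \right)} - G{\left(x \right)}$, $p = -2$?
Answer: $8320$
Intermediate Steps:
$N{\left(T \right)} = 0$
$G{\left(H \right)} = -1$ ($G{\left(H \right)} = 2 - 3 = -1$)
$f{\left(S \right)} = - \frac{S}{2}$
$m{\left(x \right)} = -1$ ($m{\left(x \right)} = -2 - -1 = -2 + 1 = -1$)
$520 \left(f{\left(6 \right)} + m{\left(6 \right)}\right)^{2} = 520 \left(\left(- \frac{1}{2}\right) 6 - 1\right)^{2} = 520 \left(-3 - 1\right)^{2} = 520 \left(-4\right)^{2} = 520 \cdot 16 = 8320$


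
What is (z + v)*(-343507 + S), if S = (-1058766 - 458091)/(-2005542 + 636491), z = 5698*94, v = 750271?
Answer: -604721308891055000/1369051 ≈ -4.4171e+11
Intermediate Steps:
z = 535612
S = 1516857/1369051 (S = -1516857/(-1369051) = -1516857*(-1/1369051) = 1516857/1369051 ≈ 1.1080)
(z + v)*(-343507 + S) = (535612 + 750271)*(-343507 + 1516857/1369051) = 1285883*(-470277085000/1369051) = -604721308891055000/1369051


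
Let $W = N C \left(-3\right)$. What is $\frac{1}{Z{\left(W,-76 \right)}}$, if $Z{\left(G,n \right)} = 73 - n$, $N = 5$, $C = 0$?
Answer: $\frac{1}{149} \approx 0.0067114$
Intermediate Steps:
$W = 0$ ($W = 5 \cdot 0 \left(-3\right) = 0 \left(-3\right) = 0$)
$\frac{1}{Z{\left(W,-76 \right)}} = \frac{1}{73 - -76} = \frac{1}{73 + 76} = \frac{1}{149}$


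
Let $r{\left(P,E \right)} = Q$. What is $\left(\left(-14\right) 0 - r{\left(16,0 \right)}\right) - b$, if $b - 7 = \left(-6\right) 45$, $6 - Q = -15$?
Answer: $242$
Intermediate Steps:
$Q = 21$ ($Q = 6 - -15 = 6 + 15 = 21$)
$r{\left(P,E \right)} = 21$
$b = -263$ ($b = 7 - 270 = -263$)
$\left(\left(-14\right) 0 - r{\left(16,0 \right)}\right) - b = \left(\left(-14\right) 0 - 21\right) - -263 = \left(0 - 21\right) + 263 = -21 + 263 = 242$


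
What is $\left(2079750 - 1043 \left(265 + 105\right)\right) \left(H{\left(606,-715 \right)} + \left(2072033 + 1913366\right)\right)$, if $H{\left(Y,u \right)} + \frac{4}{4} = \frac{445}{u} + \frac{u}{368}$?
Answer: $\frac{22202796425967075}{3289} \approx 6.7506 \cdot 10^{12}$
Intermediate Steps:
$H{\left(Y,u \right)} = -1 + \frac{445}{u} + \frac{u}{368}$ ($H{\left(Y,u \right)} = -1 + \left(\frac{445}{u} + \frac{u}{368}\right) = -1 + \frac{445}{u} + \frac{u}{368}$)
$\left(2079750 - 1043 \left(265 + 105\right)\right) \left(H{\left(606,-715 \right)} + \left(2072033 + 1913366\right)\right) = \left(2079750 - 1043 \left(265 + 105\right)\right) \left(\left(-1 + \frac{445}{-715} + \frac{1}{368} \left(-715\right)\right) + \left(2072033 + 1913366\right)\right) = \left(2079750 - 385910\right) \left(\left(-1 + 445 \left(- \frac{1}{715}\right) - \frac{715}{368}\right) + 3985399\right) = \left(2079750 - 385910\right) \left(\left(-1 - \frac{89}{143} - \frac{715}{368}\right) + 3985399\right) = 1693840 \left(- \frac{187621}{52624} + 3985399\right) = 1693840 \cdot \frac{209727449355}{52624} = \frac{22202796425967075}{3289}$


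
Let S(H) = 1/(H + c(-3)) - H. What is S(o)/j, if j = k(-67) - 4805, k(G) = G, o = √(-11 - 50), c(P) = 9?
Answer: -3/230608 + 143*I*√61/691824 ≈ -1.3009e-5 + 0.0016144*I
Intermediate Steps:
o = I*√61 (o = √(-61) = I*√61 ≈ 7.8102*I)
S(H) = 1/(9 + H) - H (S(H) = 1/(H + 9) - H = 1/(9 + H) - H)
j = -4872 (j = -67 - 4805 = -4872)
S(o)/j = ((1 - (I*√61)² - 9*I*√61)/(9 + I*√61))/(-4872) = ((1 - 1*(-61) - 9*I*√61)/(9 + I*√61))*(-1/4872) = ((1 + 61 - 9*I*√61)/(9 + I*√61))*(-1/4872) = ((62 - 9*I*√61)/(9 + I*√61))*(-1/4872) = -(62 - 9*I*√61)/(4872*(9 + I*√61))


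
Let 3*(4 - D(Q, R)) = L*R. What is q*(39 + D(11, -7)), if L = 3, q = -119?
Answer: -5950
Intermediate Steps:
D(Q, R) = 4 - R
q*(39 + D(11, -7)) = -119*(39 + (4 - 1*(-7))) = -119*(39 + (4 + 7)) = -119*(39 + 11) = -119*50 = -5950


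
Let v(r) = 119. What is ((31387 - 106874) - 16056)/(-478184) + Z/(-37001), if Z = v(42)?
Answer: 3330278647/17693286184 ≈ 0.18822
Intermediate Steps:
Z = 119
((31387 - 106874) - 16056)/(-478184) + Z/(-37001) = ((31387 - 106874) - 16056)/(-478184) + 119/(-37001) = (-75487 - 16056)*(-1/478184) + 119*(-1/37001) = -91543*(-1/478184) - 119/37001 = 91543/478184 - 119/37001 = 3330278647/17693286184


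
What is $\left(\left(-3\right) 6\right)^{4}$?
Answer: $104976$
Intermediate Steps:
$\left(\left(-3\right) 6\right)^{4} = \left(-18\right)^{4} = 104976$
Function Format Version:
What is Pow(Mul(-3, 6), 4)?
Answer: 104976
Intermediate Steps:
Pow(Mul(-3, 6), 4) = Pow(-18, 4) = 104976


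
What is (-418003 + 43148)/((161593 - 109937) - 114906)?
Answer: 74971/12650 ≈ 5.9266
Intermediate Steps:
(-418003 + 43148)/((161593 - 109937) - 114906) = -374855/(51656 - 114906) = -374855/(-63250) = -374855*(-1/63250) = 74971/12650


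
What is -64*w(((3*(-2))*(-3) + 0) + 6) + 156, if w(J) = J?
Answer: -1380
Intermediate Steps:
-64*w(((3*(-2))*(-3) + 0) + 6) + 156 = -64*(((3*(-2))*(-3) + 0) + 6) + 156 = -64*((-6*(-3) + 0) + 6) + 156 = -64*((18 + 0) + 6) + 156 = -64*(18 + 6) + 156 = -64*24 + 156 = -1536 + 156 = -1380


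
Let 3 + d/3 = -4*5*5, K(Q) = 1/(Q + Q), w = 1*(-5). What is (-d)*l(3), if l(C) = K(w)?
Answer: -309/10 ≈ -30.900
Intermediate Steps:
w = -5
K(Q) = 1/(2*Q)
d = -309 (d = -9 + 3*(-4*5*5) = -9 + 3*(-20*5) = -9 + 3*(-100) = -9 - 300 = -309)
l(C) = -⅒ (l(C) = (½)/(-5) = (½)*(-⅕) = -⅒)
(-d)*l(3) = -1*(-309)*(-⅒) = 309*(-⅒) = -309/10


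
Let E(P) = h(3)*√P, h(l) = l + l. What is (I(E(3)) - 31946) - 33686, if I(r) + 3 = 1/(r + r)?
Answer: -65635 + √3/36 ≈ -65635.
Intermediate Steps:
h(l) = 2*l
E(P) = 6*√P (E(P) = (2*3)*√P = 6*√P)
I(r) = -3 + 1/(2*r) (I(r) = -3 + 1/(r + r) = -3 + 1/(2*r))
(I(E(3)) - 31946) - 33686 = ((-3 + 1/(2*((6*√3)))) - 31946) - 33686 = ((-3 + (√3/18)/2) - 31946) - 33686 = ((-3 + √3/36) - 31946) - 33686 = (-31949 + √3/36) - 33686 = -65635 + √3/36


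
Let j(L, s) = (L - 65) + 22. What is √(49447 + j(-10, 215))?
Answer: √49394 ≈ 222.25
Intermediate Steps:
j(L, s) = -43 + L (j(L, s) = (-65 + L) + 22 = -43 + L)
√(49447 + j(-10, 215)) = √(49447 + (-43 - 10)) = √(49447 - 53) = √49394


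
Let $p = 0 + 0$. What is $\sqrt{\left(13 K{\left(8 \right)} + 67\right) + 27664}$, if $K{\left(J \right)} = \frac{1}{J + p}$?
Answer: $\frac{\sqrt{443722}}{4} \approx 166.53$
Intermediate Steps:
$p = 0$
$K{\left(J \right)} = \frac{1}{J}$ ($K{\left(J \right)} = \frac{1}{J + 0} = \frac{1}{J}$)
$\sqrt{\left(13 K{\left(8 \right)} + 67\right) + 27664} = \sqrt{\left(\frac{13}{8} + 67\right) + 27664} = \sqrt{\frac{549}{8} + 27664} = \sqrt{\frac{221861}{8}} = \frac{\sqrt{443722}}{4}$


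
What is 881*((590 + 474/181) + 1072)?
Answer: 265441776/181 ≈ 1.4665e+6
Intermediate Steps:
881*((590 + 474/181) + 1072) = 881*(107264/181 + 1072) = 881*(301296/181) = 265441776/181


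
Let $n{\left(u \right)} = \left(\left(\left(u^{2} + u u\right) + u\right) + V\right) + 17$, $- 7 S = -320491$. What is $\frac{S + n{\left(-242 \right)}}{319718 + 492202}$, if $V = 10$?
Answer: $\frac{569441}{2841720} \approx 0.20039$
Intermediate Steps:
$S = \frac{320491}{7}$ ($S = \left(- \frac{1}{7}\right) \left(-320491\right) = \frac{320491}{7} \approx 45784.0$)
$n{\left(u \right)} = 27 + u + 2 u^{2}$ ($n{\left(u \right)} = \left(\left(\left(u^{2} + u u\right) + u\right) + 10\right) + 17 = \left(\left(\left(u^{2} + u^{2}\right) + u\right) + 10\right) + 17 = \left(\left(2 u^{2} + u\right) + 10\right) + 17 = \left(\left(u + 2 u^{2}\right) + 10\right) + 17 = \left(10 + u + 2 u^{2}\right) + 17 = 27 + u + 2 u^{2}$)
$\frac{S + n{\left(-242 \right)}}{319718 + 492202} = \frac{\frac{320491}{7} + \left(27 - 242 + 2 \left(-242\right)^{2}\right)}{319718 + 492202} = \frac{\frac{320491}{7} + \left(27 - 242 + 2 \cdot 58564\right)}{811920} = \left(\frac{320491}{7} + \left(27 - 242 + 117128\right)\right) \frac{1}{811920} = \left(\frac{320491}{7} + 116913\right) \frac{1}{811920} = \frac{1138882}{7} \cdot \frac{1}{811920} = \frac{569441}{2841720}$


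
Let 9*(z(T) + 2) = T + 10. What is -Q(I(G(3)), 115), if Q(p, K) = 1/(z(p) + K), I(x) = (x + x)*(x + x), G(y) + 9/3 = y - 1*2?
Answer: -9/1043 ≈ -0.0086289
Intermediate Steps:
G(y) = -5 + y (G(y) = -3 + (y - 1*2) = -3 + (y - 2) = -3 + (-2 + y) = -5 + y)
z(T) = -8/9 + T/9 (z(T) = -2 + (T + 10)/9 = -2 + (10 + T)/9 = -2 + (10/9 + T/9) = -8/9 + T/9)
I(x) = 4*x**2 (I(x) = (2*x)*(2*x) = 4*x**2)
Q(p, K) = 1/(-8/9 + K + p/9) (Q(p, K) = 1/((-8/9 + p/9) + K) = 1/(-8/9 + K + p/9))
-Q(I(G(3)), 115) = -9/(-8 + 4*(-5 + 3)**2 + 9*115) = -9/(-8 + 4*(-2)**2 + 1035) = -9/(-8 + 4*4 + 1035) = -9/(-8 + 16 + 1035) = -9/1043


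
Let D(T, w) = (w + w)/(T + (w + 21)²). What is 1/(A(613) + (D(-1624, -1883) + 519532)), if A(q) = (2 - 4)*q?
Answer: 247530/128296283911 ≈ 1.9294e-6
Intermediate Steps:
A(q) = -2*q
D(T, w) = 2*w/(T + (21 + w)²) (D(T, w) = (2*w)/(T + (21 + w)²) = 2*w/(T + (21 + w)²))
1/(A(613) + (D(-1624, -1883) + 519532)) = 1/(-2*613 + (2*(-1883)/(-1624 + (21 - 1883)²) + 519532)) = 1/(-1226 + (2*(-1883)/(-1624 + (-1862)²) + 519532)) = 1/(-1226 + (2*(-1883)/(-1624 + 3467044) + 519532)) = 1/(-1226 + (2*(-1883)/3465420 + 519532)) = 1/(-1226 + (2*(-1883)*(1/3465420) + 519532)) = 1/(-1226 + (-269/247530 + 519532)) = 1/(-1226 + 128599755691/247530) = 1/(128296283911/247530) = 247530/128296283911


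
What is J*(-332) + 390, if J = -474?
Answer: 157758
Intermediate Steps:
J*(-332) + 390 = -474*(-332) + 390 = 157368 + 390 = 157758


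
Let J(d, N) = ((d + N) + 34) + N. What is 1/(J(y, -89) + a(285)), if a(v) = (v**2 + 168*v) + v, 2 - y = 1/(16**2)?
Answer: 256/33087487 ≈ 7.7371e-6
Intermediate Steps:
y = 511/256 (y = 2 - 1/(16**2) = 2 - 1/256 = 511/256 ≈ 1.9961)
J(d, N) = 34 + d + 2*N (J(d, N) = ((N + d) + 34) + N = (34 + N + d) + N = 34 + d + 2*N)
a(v) = v**2 + 169*v
1/(J(y, -89) + a(285)) = 1/((34 + 511/256 + 2*(-89)) + 285*(169 + 285)) = 1/((34 + 511/256 - 178) + 285*454) = 1/(-36353/256 + 129390) = 1/(33087487/256) = 256/33087487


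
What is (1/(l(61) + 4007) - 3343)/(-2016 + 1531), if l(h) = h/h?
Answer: 13398743/1943880 ≈ 6.8928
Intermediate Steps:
l(h) = 1
(1/(l(61) + 4007) - 3343)/(-2016 + 1531) = (1/(1 + 4007) - 3343)/(-2016 + 1531) = (1/4008 - 3343)/(-485) = (1/4008 - 3343)*(-1/485) = -13398743/4008*(-1/485) = 13398743/1943880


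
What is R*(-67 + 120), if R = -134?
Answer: -7102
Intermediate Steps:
R*(-67 + 120) = -134*(-67 + 120) = -134*53 = -7102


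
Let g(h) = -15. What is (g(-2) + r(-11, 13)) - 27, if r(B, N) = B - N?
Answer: -66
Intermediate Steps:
(g(-2) + r(-11, 13)) - 27 = (-15 + (-11 - 1*13)) - 27 = (-15 + (-11 - 13)) - 27 = (-15 - 24) - 27 = -39 - 27 = -66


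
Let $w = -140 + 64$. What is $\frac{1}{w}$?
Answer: $- \frac{1}{76} \approx -0.013158$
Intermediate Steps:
$w = -76$
$\frac{1}{w} = \frac{1}{-76} = - \frac{1}{76}$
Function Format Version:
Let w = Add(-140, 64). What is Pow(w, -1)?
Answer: Rational(-1, 76) ≈ -0.013158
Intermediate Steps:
w = -76
Pow(w, -1) = Pow(-76, -1) = Rational(-1, 76)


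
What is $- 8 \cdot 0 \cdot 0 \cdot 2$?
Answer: $0$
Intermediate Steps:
$- 8 \cdot 0 \cdot 0 \cdot 2 = \left(-8\right) 0 \cdot 2 = 0 \cdot 2 = 0$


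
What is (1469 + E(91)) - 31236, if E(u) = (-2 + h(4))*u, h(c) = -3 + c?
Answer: -29858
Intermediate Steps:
E(u) = -u (E(u) = (-2 + (-3 + 4))*u = (-2 + 1)*u = -u)
(1469 + E(91)) - 31236 = (1469 - 1*91) - 31236 = (1469 - 91) - 31236 = 1378 - 31236 = -29858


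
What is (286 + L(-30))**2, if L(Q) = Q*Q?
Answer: 1406596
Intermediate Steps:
L(Q) = Q**2
(286 + L(-30))**2 = (286 + (-30)**2)**2 = (286 + 900)**2 = 1186**2 = 1406596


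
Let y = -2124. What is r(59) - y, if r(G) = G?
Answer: 2183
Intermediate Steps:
r(59) - y = 59 - 1*(-2124) = 59 + 2124 = 2183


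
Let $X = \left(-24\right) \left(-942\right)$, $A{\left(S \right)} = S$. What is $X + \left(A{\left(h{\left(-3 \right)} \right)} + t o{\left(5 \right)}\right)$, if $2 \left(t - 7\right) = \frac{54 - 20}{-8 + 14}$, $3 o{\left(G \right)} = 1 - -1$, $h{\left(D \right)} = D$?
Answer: $\frac{203504}{9} \approx 22612.0$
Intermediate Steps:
$o{\left(G \right)} = \frac{2}{3}$ ($o{\left(G \right)} = \frac{1 - -1}{3} = \frac{1 + 1}{3} = \frac{1}{3} \cdot 2 = \frac{2}{3}$)
$X = 22608$
$t = \frac{59}{6}$ ($t = 7 + \frac{\left(54 - 20\right) \frac{1}{-8 + 14}}{2} = 7 + \frac{34 \cdot \frac{1}{6}}{2} = 7 + \frac{1}{2} \cdot \frac{17}{3} = 7 + \frac{17}{6} = \frac{59}{6} \approx 9.8333$)
$X + \left(A{\left(h{\left(-3 \right)} \right)} + t o{\left(5 \right)}\right) = 22608 + \left(-3 + \frac{59}{6} \cdot \frac{2}{3}\right) = 22608 + \left(-3 + \frac{59}{9}\right) = 22608 + \frac{32}{9} = \frac{203504}{9}$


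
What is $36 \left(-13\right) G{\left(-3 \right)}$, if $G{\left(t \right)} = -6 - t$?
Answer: $1404$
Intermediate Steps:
$36 \left(-13\right) G{\left(-3 \right)} = 36 \left(-13\right) \left(-6 - -3\right) = - 468 \left(-6 + 3\right) = \left(-468\right) \left(-3\right) = 1404$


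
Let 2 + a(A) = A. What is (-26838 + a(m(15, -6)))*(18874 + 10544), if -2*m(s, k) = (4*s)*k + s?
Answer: -784504515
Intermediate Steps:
m(s, k) = -s/2 - 2*k*s (m(s, k) = -((4*s)*k + s)/2 = -(4*k*s + s)/2 = -(s + 4*k*s)/2 = -s/2 - 2*k*s)
a(A) = -2 + A
(-26838 + a(m(15, -6)))*(18874 + 10544) = (-26838 + (-2 - 1/2*15*(1 + 4*(-6))))*(18874 + 10544) = (-26838 + (-2 - 1/2*15*(1 - 24)))*29418 = (-26838 + (-2 - 1/2*15*(-23)))*29418 = (-26838 + (-2 + 345/2))*29418 = (-26838 + 341/2)*29418 = -53335/2*29418 = -784504515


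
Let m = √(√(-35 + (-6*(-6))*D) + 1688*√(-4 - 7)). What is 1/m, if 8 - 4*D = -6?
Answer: (√91 + 1688*I*√11)^(-½) ≈ 0.0094585 - 0.0094423*I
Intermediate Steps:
D = 7/2 (D = 2 - ¼*(-6) = 2 + 3/2 = 7/2 ≈ 3.5000)
m = √(√91 + 1688*I*√11) (m = √(√(-35 - 6*(-6)*(7/2)) + 1688*√(-4 - 7)) = √(√(-35 + 36*(7/2)) + 1688*√(-11)) = √(√(-35 + 126) + 1688*(I*√11)) = √(√91 + 1688*I*√11) ≈ 52.953 + 52.863*I)
1/m = 1/(√(√91 + 1688*I*√11)) = (√91 + 1688*I*√11)^(-½)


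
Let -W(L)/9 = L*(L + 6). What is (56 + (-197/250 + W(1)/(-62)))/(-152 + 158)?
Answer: 36314/3875 ≈ 9.3714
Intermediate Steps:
W(L) = -9*L*(6 + L) (W(L) = -9*L*(L + 6) = -9*L*(6 + L))
(56 + (-197/250 + W(1)/(-62)))/(-152 + 158) = (56 + (-197/250 - 9*1*(6 + 1)/(-62)))/(-152 + 158) = (56 + (-197*1/250 - 9*1*7*(-1/62)))/6 = (56 + (-197/250 - 63*(-1/62)))*(⅙) = (56 + (-197/250 + 63/62))*(⅙) = (56 + 884/3875)*(⅙) = (217884/3875)*(⅙) = 36314/3875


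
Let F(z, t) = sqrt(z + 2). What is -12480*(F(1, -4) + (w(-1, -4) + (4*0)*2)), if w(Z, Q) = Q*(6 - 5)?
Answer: 49920 - 12480*sqrt(3) ≈ 28304.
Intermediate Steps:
w(Z, Q) = Q (w(Z, Q) = Q*1 = Q)
F(z, t) = sqrt(2 + z)
-12480*(F(1, -4) + (w(-1, -4) + (4*0)*2)) = -12480*(sqrt(2 + 1) + (-4 + (4*0)*2)) = -12480*(sqrt(3) + (-4 + 0*2)) = -12480*(sqrt(3) + (-4 + 0)) = -12480*(sqrt(3) - 4) = -12480*(-4 + sqrt(3)) = -960*(-52 + 13*sqrt(3)) = 49920 - 12480*sqrt(3)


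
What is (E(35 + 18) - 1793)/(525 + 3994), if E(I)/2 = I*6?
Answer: -1157/4519 ≈ -0.25603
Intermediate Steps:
E(I) = 12*I (E(I) = 2*(I*6) = 2*(6*I) = 12*I)
(E(35 + 18) - 1793)/(525 + 3994) = (12*(35 + 18) - 1793)/(525 + 3994) = (12*53 - 1793)/4519 = (636 - 1793)*(1/4519) = -1157*1/4519 = -1157/4519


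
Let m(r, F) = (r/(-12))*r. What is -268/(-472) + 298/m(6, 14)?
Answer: -34963/354 ≈ -98.766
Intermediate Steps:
m(r, F) = -r²/12 (m(r, F) = (r*(-1/12))*r = (-r/12)*r = -r²/12)
-268/(-472) + 298/m(6, 14) = -268/(-472) + 298/((-1/12*6²)) = -268*(-1/472) + 298/((-1/12*36)) = 67/118 + 298/(-3) = 67/118 + 298*(-⅓) = 67/118 - 298/3 = -34963/354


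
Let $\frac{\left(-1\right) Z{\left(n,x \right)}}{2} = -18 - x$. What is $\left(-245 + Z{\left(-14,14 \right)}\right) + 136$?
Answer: $-45$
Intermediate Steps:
$Z{\left(n,x \right)} = 36 + 2 x$ ($Z{\left(n,x \right)} = - 2 \left(-18 - x\right) = 36 + 2 x$)
$\left(-245 + Z{\left(-14,14 \right)}\right) + 136 = \left(-245 + \left(36 + 2 \cdot 14\right)\right) + 136 = \left(-245 + \left(36 + 28\right)\right) + 136 = \left(-245 + 64\right) + 136 = -181 + 136 = -45$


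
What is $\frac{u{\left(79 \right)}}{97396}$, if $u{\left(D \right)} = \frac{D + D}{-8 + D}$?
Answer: $\frac{79}{3457558} \approx 2.2848 \cdot 10^{-5}$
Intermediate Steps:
$u{\left(D \right)} = \frac{2 D}{-8 + D}$
$\frac{u{\left(79 \right)}}{97396} = \frac{2 \cdot 79 \frac{1}{-8 + 79}}{97396} = 2 \cdot 79 \cdot \frac{1}{71} \cdot \frac{1}{97396} = \frac{158}{71} \cdot \frac{1}{97396} = \frac{79}{3457558}$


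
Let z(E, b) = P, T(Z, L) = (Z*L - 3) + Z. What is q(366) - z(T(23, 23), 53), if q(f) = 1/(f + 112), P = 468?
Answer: -223703/478 ≈ -468.00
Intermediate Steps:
q(f) = 1/(112 + f)
T(Z, L) = -3 + Z + L*Z (T(Z, L) = (L*Z - 3) + Z = (-3 + L*Z) + Z = -3 + Z + L*Z)
z(E, b) = 468
q(366) - z(T(23, 23), 53) = 1/(112 + 366) - 1*468 = 1/478 - 468 = -223703/478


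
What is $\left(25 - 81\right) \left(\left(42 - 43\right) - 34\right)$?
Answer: $1960$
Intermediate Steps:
$\left(25 - 81\right) \left(\left(42 - 43\right) - 34\right) = - 56 \left(-1 - 34\right) = \left(-56\right) \left(-35\right) = 1960$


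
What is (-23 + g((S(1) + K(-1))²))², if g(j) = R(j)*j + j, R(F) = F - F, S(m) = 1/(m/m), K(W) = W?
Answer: 529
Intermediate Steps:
S(m) = 1 (S(m) = 1/1 = 1)
R(F) = 0
g(j) = j (g(j) = 0*j + j = 0 + j = j)
(-23 + g((S(1) + K(-1))²))² = (-23 + (1 - 1)²)² = (-23 + 0²)² = (-23 + 0)² = (-23)² = 529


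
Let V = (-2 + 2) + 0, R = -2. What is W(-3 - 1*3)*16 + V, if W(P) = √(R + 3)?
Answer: 16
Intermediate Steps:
V = 0 (V = 0 + 0 = 0)
W(P) = 1 (W(P) = √(-2 + 3) = √1 = 1)
W(-3 - 1*3)*16 + V = 1*16 + 0 = 16 + 0 = 16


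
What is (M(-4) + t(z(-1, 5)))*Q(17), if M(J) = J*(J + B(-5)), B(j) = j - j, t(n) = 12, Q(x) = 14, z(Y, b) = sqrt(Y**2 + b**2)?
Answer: 392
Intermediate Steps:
B(j) = 0
M(J) = J**2 (M(J) = J*(J + 0) = J*J = J**2)
(M(-4) + t(z(-1, 5)))*Q(17) = ((-4)**2 + 12)*14 = (16 + 12)*14 = 28*14 = 392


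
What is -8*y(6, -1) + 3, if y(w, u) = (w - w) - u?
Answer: -5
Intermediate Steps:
y(w, u) = -u (y(w, u) = 0 - u = -u)
-8*y(6, -1) + 3 = -(-8)*(-1) + 3 = -8*1 + 3 = -8 + 3 = -5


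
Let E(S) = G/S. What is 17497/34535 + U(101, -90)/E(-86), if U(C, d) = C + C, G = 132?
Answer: -149408104/1139655 ≈ -131.10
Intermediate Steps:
U(C, d) = 2*C
E(S) = 132/S
17497/34535 + U(101, -90)/E(-86) = 17497/34535 + (2*101)/((132/(-86))) = 17497*(1/34535) + 202/((132*(-1/86))) = 17497/34535 + 202/(-66/43) = 17497/34535 + 202*(-43/66) = 17497/34535 - 4343/33 = -149408104/1139655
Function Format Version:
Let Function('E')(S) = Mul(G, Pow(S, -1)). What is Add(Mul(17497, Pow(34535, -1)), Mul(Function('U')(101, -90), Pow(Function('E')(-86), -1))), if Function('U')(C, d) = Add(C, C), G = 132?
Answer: Rational(-149408104, 1139655) ≈ -131.10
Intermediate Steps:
Function('U')(C, d) = Mul(2, C)
Function('E')(S) = Mul(132, Pow(S, -1))
Add(Mul(17497, Pow(34535, -1)), Mul(Function('U')(101, -90), Pow(Function('E')(-86), -1))) = Add(Mul(17497, Pow(34535, -1)), Mul(Mul(2, 101), Pow(Mul(132, Pow(-86, -1)), -1))) = Add(Mul(17497, Rational(1, 34535)), Mul(202, Pow(Mul(132, Rational(-1, 86)), -1))) = Add(Rational(17497, 34535), Mul(202, Pow(Rational(-66, 43), -1))) = Add(Rational(17497, 34535), Mul(202, Rational(-43, 66))) = Add(Rational(17497, 34535), Rational(-4343, 33)) = Rational(-149408104, 1139655)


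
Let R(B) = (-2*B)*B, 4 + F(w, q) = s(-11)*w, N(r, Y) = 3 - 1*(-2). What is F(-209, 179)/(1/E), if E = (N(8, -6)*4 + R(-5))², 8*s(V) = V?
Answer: 510075/2 ≈ 2.5504e+5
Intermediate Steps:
N(r, Y) = 5 (N(r, Y) = 3 + 2 = 5)
s(V) = V/8
F(w, q) = -4 - 11*w/8 (F(w, q) = -4 + ((⅛)*(-11))*w = -4 - 11*w/8)
R(B) = -2*B²
E = 900 (E = (5*4 - 2*(-5)²)² = (20 - 2*25)² = (20 - 50)² = (-30)² = 900)
F(-209, 179)/(1/E) = (-4 - 11/8*(-209))/(1/900) = (-4 + 2299/8)/(1/900) = (2267/8)*900 = 510075/2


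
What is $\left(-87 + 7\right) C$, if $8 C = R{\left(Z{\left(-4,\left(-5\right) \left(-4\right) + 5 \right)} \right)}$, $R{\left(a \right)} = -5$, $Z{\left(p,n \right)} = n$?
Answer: $50$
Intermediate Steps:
$C = - \frac{5}{8}$ ($C = \frac{1}{8} \left(-5\right) = - \frac{5}{8} \approx -0.625$)
$\left(-87 + 7\right) C = \left(-87 + 7\right) \left(- \frac{5}{8}\right) = \left(-80\right) \left(- \frac{5}{8}\right) = 50$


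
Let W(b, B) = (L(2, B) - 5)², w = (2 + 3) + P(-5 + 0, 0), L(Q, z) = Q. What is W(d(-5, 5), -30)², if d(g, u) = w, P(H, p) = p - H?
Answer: 81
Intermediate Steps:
w = 10 (w = (2 + 3) + (0 - (-5 + 0)) = 5 + (0 - 1*(-5)) = 5 + (0 + 5) = 5 + 5 = 10)
d(g, u) = 10
W(b, B) = 9 (W(b, B) = (2 - 5)² = (-3)² = 9)
W(d(-5, 5), -30)² = 9² = 81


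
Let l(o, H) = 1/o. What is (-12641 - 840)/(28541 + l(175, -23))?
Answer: -2359175/4994676 ≈ -0.47234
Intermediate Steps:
(-12641 - 840)/(28541 + l(175, -23)) = (-12641 - 840)/(28541 + 1/175) = -13481/(28541 + 1/175) = -13481/4994676/175 = -13481*175/4994676 = -2359175/4994676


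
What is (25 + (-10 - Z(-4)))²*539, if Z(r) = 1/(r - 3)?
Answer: 123596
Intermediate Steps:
Z(r) = 1/(-3 + r)
(25 + (-10 - Z(-4)))²*539 = (25 + (-10 - 1/(-3 - 4)))²*539 = (25 + (-10 - 1/(-7)))²*539 = (25 + (-10 - 1*(-⅐)))²*539 = (25 + (-10 + ⅐))²*539 = (25 - 69/7)²*539 = (106/7)²*539 = (11236/49)*539 = 123596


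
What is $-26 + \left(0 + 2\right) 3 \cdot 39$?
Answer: $208$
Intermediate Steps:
$-26 + \left(0 + 2\right) 3 \cdot 39 = -26 + 2 \cdot 3 \cdot 39 = -26 + 6 \cdot 39 = -26 + 234 = 208$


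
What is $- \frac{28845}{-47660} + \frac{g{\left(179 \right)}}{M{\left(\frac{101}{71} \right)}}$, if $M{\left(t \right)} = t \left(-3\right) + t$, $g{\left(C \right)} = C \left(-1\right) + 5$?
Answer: $\frac{59461833}{962732} \approx 61.764$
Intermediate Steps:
$g{\left(C \right)} = 5 - C$ ($g{\left(C \right)} = - C + 5 = 5 - C$)
$M{\left(t \right)} = - 2 t$ ($M{\left(t \right)} = - 3 t + t = - 2 t$)
$- \frac{28845}{-47660} + \frac{g{\left(179 \right)}}{M{\left(\frac{101}{71} \right)}} = - \frac{28845}{-47660} + \frac{5 - 179}{\left(-2\right) \frac{101}{71}} = \left(-28845\right) \left(- \frac{1}{47660}\right) + \frac{5 - 179}{\left(-2\right) 101 \cdot \frac{1}{71}} = \frac{5769}{9532} - \frac{174}{\left(-2\right) \frac{101}{71}} = \frac{5769}{9532} - \frac{174}{- \frac{202}{71}} = \frac{5769}{9532} - - \frac{6177}{101} = \frac{5769}{9532} + \frac{6177}{101} = \frac{59461833}{962732}$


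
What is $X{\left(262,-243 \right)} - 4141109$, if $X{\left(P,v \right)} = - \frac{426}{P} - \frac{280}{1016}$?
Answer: $- \frac{68895662069}{16637} \approx -4.1411 \cdot 10^{6}$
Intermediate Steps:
$X{\left(P,v \right)} = - \frac{35}{127} - \frac{426}{P}$ ($X{\left(P,v \right)} = - \frac{426}{P} - \frac{35}{127} = - \frac{35}{127} - \frac{426}{P}$)
$X{\left(262,-243 \right)} - 4141109 = \left(- \frac{35}{127} - \frac{426}{262}\right) - 4141109 = \left(- \frac{35}{127} - \frac{213}{131}\right) - 4141109 = - \frac{31636}{16637} - 4141109 = - \frac{68895662069}{16637}$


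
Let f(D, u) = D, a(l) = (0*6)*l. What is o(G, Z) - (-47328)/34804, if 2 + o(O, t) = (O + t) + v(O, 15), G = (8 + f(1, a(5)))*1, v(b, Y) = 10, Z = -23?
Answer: -40374/8701 ≈ -4.6402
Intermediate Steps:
a(l) = 0 (a(l) = 0*l = 0)
G = 9 (G = (8 + 1)*1 = 9*1 = 9)
o(O, t) = 8 + O + t (o(O, t) = -2 + ((O + t) + 10) = -2 + (10 + O + t) = 8 + O + t)
o(G, Z) - (-47328)/34804 = (8 + 9 - 23) - (-47328)/34804 = -6 - (-47328)/34804 = -6 - 1*(-11832/8701) = -6 + 11832/8701 = -40374/8701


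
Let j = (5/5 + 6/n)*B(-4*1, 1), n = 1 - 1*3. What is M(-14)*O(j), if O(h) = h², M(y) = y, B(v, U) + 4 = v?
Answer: -3584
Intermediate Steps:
B(v, U) = -4 + v
n = -2 (n = 1 - 3 = -2)
j = 16 (j = (5/5 + 6/(-2))*(-4 - 4*1) = (5*(⅕) + 6*(-½))*(-4 - 4) = (1 - 3)*(-8) = -2*(-8) = 16)
M(-14)*O(j) = -14*16² = -14*256 = -3584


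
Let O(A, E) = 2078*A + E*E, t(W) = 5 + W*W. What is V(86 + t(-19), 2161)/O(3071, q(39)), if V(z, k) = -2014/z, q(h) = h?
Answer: -1007/1442571334 ≈ -6.9806e-7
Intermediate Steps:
t(W) = 5 + W²
O(A, E) = E² + 2078*A (O(A, E) = 2078*A + E² = E² + 2078*A)
V(86 + t(-19), 2161)/O(3071, q(39)) = (-2014/(86 + (5 + (-19)²)))/(39² + 2078*3071) = (-2014/(86 + (5 + 361)))/(1521 + 6381538) = -2014/(86 + 366)/6383059 = -2014/452*(1/6383059) = -2014*1/452*(1/6383059) = -1007/226*1/6383059 = -1007/1442571334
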